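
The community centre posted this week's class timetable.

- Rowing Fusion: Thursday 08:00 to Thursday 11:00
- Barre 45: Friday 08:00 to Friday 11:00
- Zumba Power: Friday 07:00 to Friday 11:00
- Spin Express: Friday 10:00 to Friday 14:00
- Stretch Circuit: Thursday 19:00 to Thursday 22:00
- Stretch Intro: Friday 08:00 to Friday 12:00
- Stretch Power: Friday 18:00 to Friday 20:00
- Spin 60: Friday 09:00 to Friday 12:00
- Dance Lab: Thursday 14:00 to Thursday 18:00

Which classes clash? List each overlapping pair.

Check each pair: they overlap iff neither finishes before the other starts.
Sorted by start: Rowing Fusion, Dance Lab, Stretch Circuit, Zumba Power, Barre 45, Stretch Intro, Spin 60, Spin Express, Stretch Power.
Dance Lab starts after Rowing Fusion ends, so Rowing Fusion has no further overlaps.
Stretch Circuit starts after Dance Lab ends, so Dance Lab has no further overlaps.
Zumba Power starts after Stretch Circuit ends, so Stretch Circuit has no further overlaps.
Barre 45 starts before Zumba Power ends → Zumba Power and Barre 45 overlap.
Stretch Intro starts before Zumba Power ends → Zumba Power and Stretch Intro overlap.
Spin 60 starts before Zumba Power ends → Zumba Power and Spin 60 overlap.
Spin Express starts before Zumba Power ends → Zumba Power and Spin Express overlap.
Stretch Power starts after Zumba Power ends.
Stretch Intro starts before Barre 45 ends → Barre 45 and Stretch Intro overlap.
Spin 60 starts before Barre 45 ends → Barre 45 and Spin 60 overlap.
Spin Express starts before Barre 45 ends → Barre 45 and Spin Express overlap.
Stretch Power starts after Barre 45 ends.
Spin 60 starts before Stretch Intro ends → Stretch Intro and Spin 60 overlap.
Spin Express starts before Stretch Intro ends → Stretch Intro and Spin Express overlap.
Stretch Power starts after Stretch Intro ends.
Spin Express starts before Spin 60 ends → Spin 60 and Spin Express overlap.
Stretch Power starts after Spin 60 ends.
Stretch Power starts after Spin Express ends.

Barre 45 & Spin 60, Barre 45 & Spin Express, Barre 45 & Stretch Intro, Barre 45 & Zumba Power, Spin 60 & Spin Express, Spin 60 & Stretch Intro, Spin 60 & Zumba Power, Spin Express & Stretch Intro, Spin Express & Zumba Power, Stretch Intro & Zumba Power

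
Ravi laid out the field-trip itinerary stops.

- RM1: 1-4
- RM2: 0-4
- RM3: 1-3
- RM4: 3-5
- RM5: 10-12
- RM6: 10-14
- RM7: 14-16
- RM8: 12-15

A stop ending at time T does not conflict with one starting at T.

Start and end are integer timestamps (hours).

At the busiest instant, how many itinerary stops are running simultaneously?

3

Walk through starts and ends in time order (an end at T is processed before a start at T):
0 start RM2 → 1
1 start RM1 → 2
1 start RM3 → 3
3 end RM3 → 2
3 start RM4 → 3
4 end RM1 → 2
4 end RM2 → 1
5 end RM4 → 0
10 start RM5 → 1
10 start RM6 → 2
12 end RM5 → 1
12 start RM8 → 2
14 end RM6 → 1
14 start RM7 → 2
15 end RM8 → 1
16 end RM7 → 0
Peak is 3, at 1 (RM1, RM2, RM3).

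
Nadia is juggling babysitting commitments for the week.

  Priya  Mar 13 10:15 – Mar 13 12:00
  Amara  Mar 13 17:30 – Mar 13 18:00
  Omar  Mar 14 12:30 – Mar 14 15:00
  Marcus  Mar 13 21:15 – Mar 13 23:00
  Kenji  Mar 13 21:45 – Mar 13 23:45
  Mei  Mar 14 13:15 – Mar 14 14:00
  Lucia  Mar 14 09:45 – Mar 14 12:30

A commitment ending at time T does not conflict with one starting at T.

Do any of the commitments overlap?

Yes

Sorted by start: Priya, Amara, Marcus, Kenji, Lucia, Omar, Mei.
Amara starts after Priya ends — done with Priya.
Marcus starts after Amara ends — done with Amara.
Kenji starts before Marcus ends → Marcus and Kenji overlap.
That's a conflict, so the schedule is not conflict-free.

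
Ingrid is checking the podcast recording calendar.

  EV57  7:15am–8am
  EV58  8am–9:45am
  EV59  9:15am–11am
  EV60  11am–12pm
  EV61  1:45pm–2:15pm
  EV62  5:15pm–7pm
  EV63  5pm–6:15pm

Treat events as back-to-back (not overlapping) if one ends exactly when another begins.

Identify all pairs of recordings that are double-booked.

EV58 & EV59, EV62 & EV63

Sorted by start: EV57, EV58, EV59, EV60, EV61, EV63, EV62.
EV58 starts exactly when EV57 ends (back-to-back, no overlap); EV57 is clear from here.
EV59 starts before EV58 ends → EV58 and EV59 overlap.
EV60 starts after EV58 ends; EV58 is clear from here.
EV60 starts exactly when EV59 ends (back-to-back, no overlap); EV59 is clear from here.
EV61 starts after EV60 ends; EV60 is clear from here.
EV63 starts after EV61 ends; EV61 is clear from here.
EV62 starts before EV63 ends → EV63 and EV62 overlap.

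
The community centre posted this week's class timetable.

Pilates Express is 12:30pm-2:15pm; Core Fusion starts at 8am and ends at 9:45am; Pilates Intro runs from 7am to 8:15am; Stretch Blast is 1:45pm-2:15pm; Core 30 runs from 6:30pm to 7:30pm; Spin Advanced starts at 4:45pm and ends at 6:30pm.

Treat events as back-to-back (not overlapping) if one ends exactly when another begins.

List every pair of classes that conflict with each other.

Core Fusion & Pilates Intro, Pilates Express & Stretch Blast

Sorted by start: Pilates Intro, Core Fusion, Pilates Express, Stretch Blast, Spin Advanced, Core 30.
Core Fusion starts before Pilates Intro ends → Pilates Intro and Core Fusion overlap.
Pilates Express starts after Pilates Intro ends; Pilates Intro is clear from here.
Pilates Express starts after Core Fusion ends; Core Fusion is clear from here.
Stretch Blast starts before Pilates Express ends → Pilates Express and Stretch Blast overlap.
Spin Advanced starts after Pilates Express ends; Pilates Express is clear from here.
Spin Advanced starts after Stretch Blast ends; Stretch Blast is clear from here.
Core 30 starts exactly when Spin Advanced ends (back-to-back, no overlap).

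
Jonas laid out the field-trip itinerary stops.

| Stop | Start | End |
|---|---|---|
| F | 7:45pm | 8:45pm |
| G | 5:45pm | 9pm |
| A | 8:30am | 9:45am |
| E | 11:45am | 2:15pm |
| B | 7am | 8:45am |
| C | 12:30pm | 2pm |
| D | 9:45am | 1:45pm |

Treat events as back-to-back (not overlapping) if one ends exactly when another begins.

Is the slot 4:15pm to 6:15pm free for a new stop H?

B: ends 8:45am at or before H starts 4:15pm → clear.
A: ends 9:45am at or before H starts 4:15pm → clear.
D: ends 1:45pm at or before H starts 4:15pm → clear.
E: ends 2:15pm at or before H starts 4:15pm → clear.
C: ends 2pm at or before H starts 4:15pm → clear.
G: starts 5:45pm before H ends 6:15pm, and ends 9pm after H starts 4:15pm → overlap.
F: starts 7:45pm at or after H ends 6:15pm → clear.
H overlaps G.

No — it overlaps G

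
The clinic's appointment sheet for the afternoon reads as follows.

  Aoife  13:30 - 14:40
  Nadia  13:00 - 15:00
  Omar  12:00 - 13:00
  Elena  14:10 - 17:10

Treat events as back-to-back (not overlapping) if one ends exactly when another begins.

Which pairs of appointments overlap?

Aoife & Elena, Aoife & Nadia, Elena & Nadia

Sorted by start: Omar, Nadia, Aoife, Elena.
Nadia starts exactly when Omar ends (back-to-back, no overlap), so nothing later overlaps Omar either.
Aoife starts before Nadia ends → Nadia and Aoife overlap.
Elena starts before Nadia ends → Nadia and Elena overlap.
Elena starts before Aoife ends → Aoife and Elena overlap.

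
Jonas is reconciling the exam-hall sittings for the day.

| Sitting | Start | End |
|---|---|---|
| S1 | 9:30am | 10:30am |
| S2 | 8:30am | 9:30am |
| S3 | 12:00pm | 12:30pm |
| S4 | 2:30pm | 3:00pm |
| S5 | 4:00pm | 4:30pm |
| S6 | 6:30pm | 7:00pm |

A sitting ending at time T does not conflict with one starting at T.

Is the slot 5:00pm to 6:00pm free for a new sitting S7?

S2: ends 9:30am at or before S7 starts 5:00pm → clear.
S1: ends 10:30am at or before S7 starts 5:00pm → clear.
S3: ends 12:30pm at or before S7 starts 5:00pm → clear.
S4: ends 3:00pm at or before S7 starts 5:00pm → clear.
S5: ends 4:30pm at or before S7 starts 5:00pm → clear.
S6: starts 6:30pm at or after S7 ends 6:00pm → clear.

Yes — the slot is free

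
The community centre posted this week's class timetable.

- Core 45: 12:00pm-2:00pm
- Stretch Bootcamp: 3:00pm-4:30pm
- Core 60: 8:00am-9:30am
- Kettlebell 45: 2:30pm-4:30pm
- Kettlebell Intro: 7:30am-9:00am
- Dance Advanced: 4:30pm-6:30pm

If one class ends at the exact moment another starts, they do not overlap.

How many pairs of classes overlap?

2

Check each pair: they overlap iff neither finishes before the other starts.
Sorted by start: Kettlebell Intro, Core 60, Core 45, Kettlebell 45, Stretch Bootcamp, Dance Advanced.
Core 60 starts before Kettlebell Intro ends → Kettlebell Intro and Core 60 overlap.
Core 45 starts after Kettlebell Intro ends — done with Kettlebell Intro.
Core 45 starts after Core 60 ends — done with Core 60.
Kettlebell 45 starts after Core 45 ends — done with Core 45.
Stretch Bootcamp starts before Kettlebell 45 ends → Kettlebell 45 and Stretch Bootcamp overlap.
Dance Advanced starts exactly when Kettlebell 45 ends (back-to-back, no overlap).
Dance Advanced starts exactly when Stretch Bootcamp ends (back-to-back, no overlap).
Overlapping pairs: Core 60 & Kettlebell Intro, Kettlebell 45 & Stretch Bootcamp — 2 in total.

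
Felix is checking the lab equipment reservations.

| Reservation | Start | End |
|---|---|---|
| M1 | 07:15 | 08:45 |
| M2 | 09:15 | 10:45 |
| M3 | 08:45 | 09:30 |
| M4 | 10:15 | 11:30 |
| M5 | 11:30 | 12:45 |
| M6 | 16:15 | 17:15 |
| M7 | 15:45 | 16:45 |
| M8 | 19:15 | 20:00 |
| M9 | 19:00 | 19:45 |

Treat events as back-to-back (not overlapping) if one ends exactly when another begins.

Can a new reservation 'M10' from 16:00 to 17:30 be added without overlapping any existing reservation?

No — it overlaps M6, M7

M1: ends 08:45 at or before M10 starts 16:00 → clear.
M3: ends 09:30 at or before M10 starts 16:00 → clear.
M2: ends 10:45 at or before M10 starts 16:00 → clear.
M4: ends 11:30 at or before M10 starts 16:00 → clear.
M5: ends 12:45 at or before M10 starts 16:00 → clear.
M7: starts 15:45 before M10 ends 17:30, and ends 16:45 after M10 starts 16:00 → overlap.
M6: starts 16:15 before M10 ends 17:30, and ends 17:15 after M10 starts 16:00 → overlap.
M9: starts 19:00 at or after M10 ends 17:30 → clear.
M8: starts 19:15 at or after M10 ends 17:30 → clear.
M10 overlaps M6, M7.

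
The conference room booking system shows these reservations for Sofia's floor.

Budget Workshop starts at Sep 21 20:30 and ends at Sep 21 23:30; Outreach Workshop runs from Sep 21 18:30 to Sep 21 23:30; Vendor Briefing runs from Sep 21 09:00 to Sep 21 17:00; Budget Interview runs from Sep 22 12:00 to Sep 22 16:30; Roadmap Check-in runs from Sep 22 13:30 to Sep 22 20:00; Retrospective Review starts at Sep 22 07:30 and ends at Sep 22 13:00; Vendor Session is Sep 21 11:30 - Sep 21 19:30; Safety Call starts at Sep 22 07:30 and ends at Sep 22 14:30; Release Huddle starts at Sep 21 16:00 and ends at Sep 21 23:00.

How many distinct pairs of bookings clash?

Sorted by start: Vendor Briefing, Vendor Session, Release Huddle, Outreach Workshop, Budget Workshop, Safety Call, Retrospective Review, Budget Interview, Roadmap Check-in.
Vendor Session starts before Vendor Briefing ends → Vendor Briefing and Vendor Session overlap.
Release Huddle starts before Vendor Briefing ends → Vendor Briefing and Release Huddle overlap.
Outreach Workshop starts after Vendor Briefing ends, so Vendor Briefing has no further overlaps.
Release Huddle starts before Vendor Session ends → Vendor Session and Release Huddle overlap.
Outreach Workshop starts before Vendor Session ends → Vendor Session and Outreach Workshop overlap.
Budget Workshop starts after Vendor Session ends, so Vendor Session has no further overlaps.
Outreach Workshop starts before Release Huddle ends → Release Huddle and Outreach Workshop overlap.
Budget Workshop starts before Release Huddle ends → Release Huddle and Budget Workshop overlap.
Safety Call starts after Release Huddle ends, so Release Huddle has no further overlaps.
Budget Workshop starts before Outreach Workshop ends → Outreach Workshop and Budget Workshop overlap.
Safety Call starts after Outreach Workshop ends, so Outreach Workshop has no further overlaps.
Safety Call starts after Budget Workshop ends, so Budget Workshop has no further overlaps.
Retrospective Review starts before Safety Call ends → Safety Call and Retrospective Review overlap.
Budget Interview starts before Safety Call ends → Safety Call and Budget Interview overlap.
Roadmap Check-in starts before Safety Call ends → Safety Call and Roadmap Check-in overlap.
Budget Interview starts before Retrospective Review ends → Retrospective Review and Budget Interview overlap.
Roadmap Check-in starts after Retrospective Review ends.
Roadmap Check-in starts before Budget Interview ends → Budget Interview and Roadmap Check-in overlap.
Overlapping pairs: Budget Interview & Retrospective Review, Budget Interview & Roadmap Check-in, Budget Interview & Safety Call, Budget Workshop & Outreach Workshop, Budget Workshop & Release Huddle, Outreach Workshop & Release Huddle, Outreach Workshop & Vendor Session, Release Huddle & Vendor Briefing, Release Huddle & Vendor Session, Retrospective Review & Safety Call, Roadmap Check-in & Safety Call, Vendor Briefing & Vendor Session — 12 in total.

12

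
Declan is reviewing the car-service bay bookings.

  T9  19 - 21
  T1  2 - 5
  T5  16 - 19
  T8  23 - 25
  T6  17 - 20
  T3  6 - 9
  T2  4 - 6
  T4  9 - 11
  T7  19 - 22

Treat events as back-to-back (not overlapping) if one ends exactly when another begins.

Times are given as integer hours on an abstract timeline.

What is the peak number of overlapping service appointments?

3

Sort all start/end points and keep a running count:
2 start T1 → 1
4 start T2 → 2
5 end T1 → 1
6 end T2 → 0
6 start T3 → 1
9 end T3 → 0
9 start T4 → 1
11 end T4 → 0
16 start T5 → 1
17 start T6 → 2
19 end T5 → 1
19 start T7 → 2
19 start T9 → 3
20 end T6 → 2
21 end T9 → 1
22 end T7 → 0
23 start T8 → 1
25 end T8 → 0
Peak is 3, at 19 (T6, T7, T9).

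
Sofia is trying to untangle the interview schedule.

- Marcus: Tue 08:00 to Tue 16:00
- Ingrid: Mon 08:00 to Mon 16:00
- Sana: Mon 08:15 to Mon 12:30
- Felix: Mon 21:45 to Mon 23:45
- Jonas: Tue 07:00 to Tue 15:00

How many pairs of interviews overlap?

2

Two intervals overlap when each starts before the other ends.
Sorted by start: Ingrid, Sana, Felix, Jonas, Marcus.
Sana starts before Ingrid ends → Ingrid and Sana overlap.
Felix starts after Ingrid ends — done with Ingrid.
Felix starts after Sana ends — done with Sana.
Jonas starts after Felix ends — done with Felix.
Marcus starts before Jonas ends → Jonas and Marcus overlap.
Overlapping pairs: Ingrid & Sana, Jonas & Marcus — 2 in total.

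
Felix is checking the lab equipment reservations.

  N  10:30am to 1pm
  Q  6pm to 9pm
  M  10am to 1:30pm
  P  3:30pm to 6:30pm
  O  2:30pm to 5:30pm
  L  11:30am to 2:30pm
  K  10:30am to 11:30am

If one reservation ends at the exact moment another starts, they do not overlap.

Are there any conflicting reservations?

Sorted by start: M, K, N, L, O, P, Q.
K starts before M ends → M and K overlap.
That's a conflict, so the schedule is not conflict-free.

Yes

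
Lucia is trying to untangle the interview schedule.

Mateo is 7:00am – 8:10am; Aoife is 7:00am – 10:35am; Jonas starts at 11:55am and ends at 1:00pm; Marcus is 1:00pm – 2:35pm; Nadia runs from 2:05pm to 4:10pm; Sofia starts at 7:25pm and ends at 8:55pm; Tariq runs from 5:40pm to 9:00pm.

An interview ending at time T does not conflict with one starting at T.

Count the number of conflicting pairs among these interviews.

3

Sorted by start: Mateo, Aoife, Jonas, Marcus, Nadia, Tariq, Sofia.
Aoife starts before Mateo ends → Mateo and Aoife overlap.
Jonas starts after Mateo ends; Mateo is clear from here.
Jonas starts after Aoife ends; Aoife is clear from here.
Marcus starts exactly when Jonas ends (back-to-back, no overlap); Jonas is clear from here.
Nadia starts before Marcus ends → Marcus and Nadia overlap.
Tariq starts after Marcus ends; Marcus is clear from here.
Tariq starts after Nadia ends; Nadia is clear from here.
Sofia starts before Tariq ends → Tariq and Sofia overlap.
Overlapping pairs: Aoife & Mateo, Marcus & Nadia, Sofia & Tariq — 3 in total.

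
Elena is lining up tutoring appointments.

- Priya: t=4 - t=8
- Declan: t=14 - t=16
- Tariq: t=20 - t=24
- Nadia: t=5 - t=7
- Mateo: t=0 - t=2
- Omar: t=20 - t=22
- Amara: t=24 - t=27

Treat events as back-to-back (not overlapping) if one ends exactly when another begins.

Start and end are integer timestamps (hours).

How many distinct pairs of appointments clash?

Sorted by start: Mateo, Priya, Nadia, Declan, Tariq, Omar, Amara.
Priya starts after Mateo ends — done with Mateo.
Nadia starts before Priya ends → Priya and Nadia overlap.
Declan starts after Priya ends — done with Priya.
Declan starts after Nadia ends — done with Nadia.
Tariq starts after Declan ends — done with Declan.
Omar starts before Tariq ends → Tariq and Omar overlap.
Amara starts exactly when Tariq ends (back-to-back, no overlap).
Amara starts after Omar ends.
Overlapping pairs: Nadia & Priya, Omar & Tariq — 2 in total.

2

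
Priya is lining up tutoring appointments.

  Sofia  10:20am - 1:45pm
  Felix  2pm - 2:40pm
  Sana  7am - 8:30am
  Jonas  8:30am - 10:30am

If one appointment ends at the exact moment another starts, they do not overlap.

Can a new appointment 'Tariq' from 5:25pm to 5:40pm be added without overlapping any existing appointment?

Yes — the slot is free

Sana: ends 8:30am at or before Tariq starts 5:25pm → clear.
Jonas: ends 10:30am at or before Tariq starts 5:25pm → clear.
Sofia: ends 1:45pm at or before Tariq starts 5:25pm → clear.
Felix: ends 2:40pm at or before Tariq starts 5:25pm → clear.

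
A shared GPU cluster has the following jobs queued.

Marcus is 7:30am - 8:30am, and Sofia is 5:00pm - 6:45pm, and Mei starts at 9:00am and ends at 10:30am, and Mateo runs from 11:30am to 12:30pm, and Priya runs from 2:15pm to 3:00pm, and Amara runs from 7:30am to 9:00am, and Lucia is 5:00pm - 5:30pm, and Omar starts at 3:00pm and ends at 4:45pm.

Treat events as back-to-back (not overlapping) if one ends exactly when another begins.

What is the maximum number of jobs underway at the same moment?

Sweep the timeline, counting +1 at each start and −1 at each end (ends before starts at a tie):
7:30am start Amara → 1
7:30am start Marcus → 2
8:30am end Marcus → 1
9:00am end Amara → 0
9:00am start Mei → 1
10:30am end Mei → 0
11:30am start Mateo → 1
12:30pm end Mateo → 0
2:15pm start Priya → 1
3:00pm end Priya → 0
3:00pm start Omar → 1
4:45pm end Omar → 0
5:00pm start Lucia → 1
5:00pm start Sofia → 2
5:30pm end Lucia → 1
6:45pm end Sofia → 0
Peak is 2, at 7:30am (Amara, Marcus).

2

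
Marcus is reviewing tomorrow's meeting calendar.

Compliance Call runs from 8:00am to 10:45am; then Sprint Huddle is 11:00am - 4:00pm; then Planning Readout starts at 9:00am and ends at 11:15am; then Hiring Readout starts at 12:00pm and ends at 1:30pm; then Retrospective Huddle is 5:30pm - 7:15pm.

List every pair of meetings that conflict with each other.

Compliance Call & Planning Readout, Hiring Readout & Sprint Huddle, Planning Readout & Sprint Huddle

Check each pair: they overlap iff neither finishes before the other starts.
Sorted by start: Compliance Call, Planning Readout, Sprint Huddle, Hiring Readout, Retrospective Huddle.
Planning Readout starts before Compliance Call ends → Compliance Call and Planning Readout overlap.
Sprint Huddle starts after Compliance Call ends — done with Compliance Call.
Sprint Huddle starts before Planning Readout ends → Planning Readout and Sprint Huddle overlap.
Hiring Readout starts after Planning Readout ends — done with Planning Readout.
Hiring Readout starts before Sprint Huddle ends → Sprint Huddle and Hiring Readout overlap.
Retrospective Huddle starts after Sprint Huddle ends.
Retrospective Huddle starts after Hiring Readout ends.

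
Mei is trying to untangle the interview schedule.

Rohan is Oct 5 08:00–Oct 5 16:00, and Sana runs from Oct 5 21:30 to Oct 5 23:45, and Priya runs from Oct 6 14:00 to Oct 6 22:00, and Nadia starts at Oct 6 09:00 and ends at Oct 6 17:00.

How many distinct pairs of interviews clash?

1

Sorted by start: Rohan, Sana, Nadia, Priya.
Sana starts after Rohan ends, so nothing later overlaps Rohan either.
Nadia starts after Sana ends, so nothing later overlaps Sana either.
Priya starts before Nadia ends → Nadia and Priya overlap.
Overlapping pairs: Nadia & Priya — 1 in total.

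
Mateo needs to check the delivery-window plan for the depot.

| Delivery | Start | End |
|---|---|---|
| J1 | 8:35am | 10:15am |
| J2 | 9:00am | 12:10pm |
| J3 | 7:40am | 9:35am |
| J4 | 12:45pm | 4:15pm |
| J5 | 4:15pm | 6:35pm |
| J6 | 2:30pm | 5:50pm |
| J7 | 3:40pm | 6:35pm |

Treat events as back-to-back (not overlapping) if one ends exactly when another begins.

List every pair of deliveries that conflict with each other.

Sorted by start: J3, J1, J2, J4, J6, J7, J5.
J1 starts before J3 ends → J3 and J1 overlap.
J2 starts before J3 ends → J3 and J2 overlap.
J4 starts after J3 ends, so nothing later overlaps J3 either.
J2 starts before J1 ends → J1 and J2 overlap.
J4 starts after J1 ends, so nothing later overlaps J1 either.
J4 starts after J2 ends, so nothing later overlaps J2 either.
J6 starts before J4 ends → J4 and J6 overlap.
J7 starts before J4 ends → J4 and J7 overlap.
J5 starts exactly when J4 ends (back-to-back, no overlap).
J7 starts before J6 ends → J6 and J7 overlap.
J5 starts before J6 ends → J6 and J5 overlap.
J5 starts before J7 ends → J7 and J5 overlap.

J1 & J2, J1 & J3, J2 & J3, J4 & J6, J4 & J7, J5 & J6, J5 & J7, J6 & J7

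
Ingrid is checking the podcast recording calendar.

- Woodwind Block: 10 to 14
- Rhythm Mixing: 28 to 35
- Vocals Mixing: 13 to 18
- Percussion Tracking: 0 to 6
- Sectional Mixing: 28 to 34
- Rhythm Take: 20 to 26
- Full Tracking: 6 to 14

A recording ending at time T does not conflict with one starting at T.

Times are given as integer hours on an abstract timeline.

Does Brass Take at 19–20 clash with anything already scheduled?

Percussion Tracking: ends 6 at or before Brass Take starts 19 → clear.
Full Tracking: ends 14 at or before Brass Take starts 19 → clear.
Woodwind Block: ends 14 at or before Brass Take starts 19 → clear.
Vocals Mixing: ends 18 at or before Brass Take starts 19 → clear.
Rhythm Take: starts 20 at or after Brass Take ends 20 → clear.
Rhythm Mixing: starts 28 at or after Brass Take ends 20 → clear.
Sectional Mixing: starts 28 at or after Brass Take ends 20 → clear.

No — it doesn't clash with anything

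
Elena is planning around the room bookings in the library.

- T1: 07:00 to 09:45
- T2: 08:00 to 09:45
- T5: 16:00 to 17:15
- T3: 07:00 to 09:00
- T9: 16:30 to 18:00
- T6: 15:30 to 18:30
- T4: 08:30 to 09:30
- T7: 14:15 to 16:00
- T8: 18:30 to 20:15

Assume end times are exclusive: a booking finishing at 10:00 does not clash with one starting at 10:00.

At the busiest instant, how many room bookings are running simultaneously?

4

Walk through starts and ends in time order (an end at T is processed before a start at T):
07:00 start T1 → 1
07:00 start T3 → 2
08:00 start T2 → 3
08:30 start T4 → 4
09:00 end T3 → 3
09:30 end T4 → 2
09:45 end T1 → 1
09:45 end T2 → 0
14:15 start T7 → 1
15:30 start T6 → 2
16:00 end T7 → 1
16:00 start T5 → 2
16:30 start T9 → 3
17:15 end T5 → 2
18:00 end T9 → 1
18:30 end T6 → 0
18:30 start T8 → 1
20:15 end T8 → 0
Peak is 4, at 08:30 (T1, T2, T3, T4).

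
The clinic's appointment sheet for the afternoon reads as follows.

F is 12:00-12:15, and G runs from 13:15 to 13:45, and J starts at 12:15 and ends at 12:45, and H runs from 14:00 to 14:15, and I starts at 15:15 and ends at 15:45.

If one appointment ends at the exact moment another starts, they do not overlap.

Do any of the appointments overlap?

No

Sorted by start: F, J, G, H, I.
J starts exactly when F ends (back-to-back, no overlap); F is clear from here.
G starts after J ends; J is clear from here.
H starts after G ends; G is clear from here.
I starts after H ends.
Every pair is clear; the schedule has no overlaps.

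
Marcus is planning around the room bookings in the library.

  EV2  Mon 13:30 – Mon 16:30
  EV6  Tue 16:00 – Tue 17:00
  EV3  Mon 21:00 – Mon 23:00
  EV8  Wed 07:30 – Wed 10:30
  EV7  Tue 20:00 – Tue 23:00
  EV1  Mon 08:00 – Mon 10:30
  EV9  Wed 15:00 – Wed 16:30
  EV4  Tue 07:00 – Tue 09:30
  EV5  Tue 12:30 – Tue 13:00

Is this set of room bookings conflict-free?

Sorted by start: EV1, EV2, EV3, EV4, EV5, EV6, EV7, EV8, EV9.
EV2 starts after EV1 ends — done with EV1.
EV3 starts after EV2 ends — done with EV2.
EV4 starts after EV3 ends — done with EV3.
EV5 starts after EV4 ends — done with EV4.
EV6 starts after EV5 ends — done with EV5.
EV7 starts after EV6 ends — done with EV6.
EV8 starts after EV7 ends — done with EV7.
EV9 starts after EV8 ends.
Every pair is clear; the schedule has no overlaps.

Yes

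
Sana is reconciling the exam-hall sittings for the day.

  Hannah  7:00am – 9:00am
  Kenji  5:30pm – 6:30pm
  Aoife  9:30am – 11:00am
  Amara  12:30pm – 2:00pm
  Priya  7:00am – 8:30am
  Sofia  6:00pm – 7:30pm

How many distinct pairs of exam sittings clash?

2

Check each pair: they overlap iff neither finishes before the other starts.
Sorted by start: Priya, Hannah, Aoife, Amara, Kenji, Sofia.
Hannah starts before Priya ends → Priya and Hannah overlap.
Aoife starts after Priya ends, so nothing later overlaps Priya either.
Aoife starts after Hannah ends, so nothing later overlaps Hannah either.
Amara starts after Aoife ends, so nothing later overlaps Aoife either.
Kenji starts after Amara ends, so nothing later overlaps Amara either.
Sofia starts before Kenji ends → Kenji and Sofia overlap.
Overlapping pairs: Hannah & Priya, Kenji & Sofia — 2 in total.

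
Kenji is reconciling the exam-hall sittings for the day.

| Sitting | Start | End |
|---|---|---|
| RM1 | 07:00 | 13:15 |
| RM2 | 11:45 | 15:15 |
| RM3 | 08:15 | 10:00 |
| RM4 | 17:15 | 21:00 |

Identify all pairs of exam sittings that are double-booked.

RM1 & RM2, RM1 & RM3

Sorted by start: RM1, RM3, RM2, RM4.
RM3 starts before RM1 ends → RM1 and RM3 overlap.
RM2 starts before RM1 ends → RM1 and RM2 overlap.
RM4 starts after RM1 ends.
RM2 starts after RM3 ends, so nothing later overlaps RM3 either.
RM4 starts after RM2 ends.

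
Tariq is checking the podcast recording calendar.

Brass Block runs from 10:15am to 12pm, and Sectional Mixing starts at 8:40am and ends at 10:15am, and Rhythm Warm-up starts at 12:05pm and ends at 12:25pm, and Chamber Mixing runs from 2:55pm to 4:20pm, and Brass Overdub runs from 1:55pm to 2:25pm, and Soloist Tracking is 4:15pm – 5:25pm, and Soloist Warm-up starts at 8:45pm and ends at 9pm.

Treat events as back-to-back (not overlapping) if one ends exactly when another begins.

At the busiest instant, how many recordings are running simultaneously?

2

Sweep the timeline, counting +1 at each start and −1 at each end (ends before starts at a tie):
8:40am start Sectional Mixing → 1
10:15am end Sectional Mixing → 0
10:15am start Brass Block → 1
12pm end Brass Block → 0
12:05pm start Rhythm Warm-up → 1
12:25pm end Rhythm Warm-up → 0
1:55pm start Brass Overdub → 1
2:25pm end Brass Overdub → 0
2:55pm start Chamber Mixing → 1
4:15pm start Soloist Tracking → 2
4:20pm end Chamber Mixing → 1
5:25pm end Soloist Tracking → 0
8:45pm start Soloist Warm-up → 1
9pm end Soloist Warm-up → 0
Peak is 2, at 4:15pm (Chamber Mixing, Soloist Tracking).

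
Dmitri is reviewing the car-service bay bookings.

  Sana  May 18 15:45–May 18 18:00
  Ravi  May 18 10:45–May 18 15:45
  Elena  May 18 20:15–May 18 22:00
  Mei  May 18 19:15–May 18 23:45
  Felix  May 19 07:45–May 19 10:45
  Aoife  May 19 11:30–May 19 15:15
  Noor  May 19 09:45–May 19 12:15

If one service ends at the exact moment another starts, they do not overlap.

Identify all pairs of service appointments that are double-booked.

Check each pair: they overlap iff neither finishes before the other starts.
Sorted by start: Ravi, Sana, Mei, Elena, Felix, Noor, Aoife.
Sana starts exactly when Ravi ends (back-to-back, no overlap) — done with Ravi.
Mei starts after Sana ends — done with Sana.
Elena starts before Mei ends → Mei and Elena overlap.
Felix starts after Mei ends — done with Mei.
Felix starts after Elena ends — done with Elena.
Noor starts before Felix ends → Felix and Noor overlap.
Aoife starts after Felix ends.
Aoife starts before Noor ends → Noor and Aoife overlap.

Aoife & Noor, Elena & Mei, Felix & Noor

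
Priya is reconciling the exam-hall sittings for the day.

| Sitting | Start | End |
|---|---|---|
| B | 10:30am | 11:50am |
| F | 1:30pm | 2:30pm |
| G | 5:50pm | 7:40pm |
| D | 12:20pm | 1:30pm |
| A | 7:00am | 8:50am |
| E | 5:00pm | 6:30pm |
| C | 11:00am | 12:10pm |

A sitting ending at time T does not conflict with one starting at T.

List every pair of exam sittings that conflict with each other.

B & C, E & G

Sorted by start: A, B, C, D, F, E, G.
B starts after A ends, so nothing later overlaps A either.
C starts before B ends → B and C overlap.
D starts after B ends, so nothing later overlaps B either.
D starts after C ends, so nothing later overlaps C either.
F starts exactly when D ends (back-to-back, no overlap), so nothing later overlaps D either.
E starts after F ends, so nothing later overlaps F either.
G starts before E ends → E and G overlap.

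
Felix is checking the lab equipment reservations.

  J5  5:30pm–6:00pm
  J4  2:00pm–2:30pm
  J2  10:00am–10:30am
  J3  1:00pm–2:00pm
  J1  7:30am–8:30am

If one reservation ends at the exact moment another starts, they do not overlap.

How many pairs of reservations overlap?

Sorted by start: J1, J2, J3, J4, J5.
J2 starts after J1 ends — done with J1.
J3 starts after J2 ends — done with J2.
J4 starts exactly when J3 ends (back-to-back, no overlap) — done with J3.
J5 starts after J4 ends.
No pair overlaps.

0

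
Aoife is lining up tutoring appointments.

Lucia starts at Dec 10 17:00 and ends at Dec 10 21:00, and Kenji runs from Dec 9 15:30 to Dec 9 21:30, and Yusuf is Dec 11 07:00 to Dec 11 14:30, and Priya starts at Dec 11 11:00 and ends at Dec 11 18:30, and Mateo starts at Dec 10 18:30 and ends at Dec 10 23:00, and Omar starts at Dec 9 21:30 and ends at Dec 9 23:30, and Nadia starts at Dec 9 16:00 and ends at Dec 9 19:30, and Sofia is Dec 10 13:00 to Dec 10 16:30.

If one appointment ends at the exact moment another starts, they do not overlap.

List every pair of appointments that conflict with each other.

Check each pair: they overlap iff neither finishes before the other starts.
Sorted by start: Kenji, Nadia, Omar, Sofia, Lucia, Mateo, Yusuf, Priya.
Nadia starts before Kenji ends → Kenji and Nadia overlap.
Omar starts exactly when Kenji ends (back-to-back, no overlap), so nothing later overlaps Kenji either.
Omar starts after Nadia ends, so nothing later overlaps Nadia either.
Sofia starts after Omar ends, so nothing later overlaps Omar either.
Lucia starts after Sofia ends, so nothing later overlaps Sofia either.
Mateo starts before Lucia ends → Lucia and Mateo overlap.
Yusuf starts after Lucia ends, so nothing later overlaps Lucia either.
Yusuf starts after Mateo ends, so nothing later overlaps Mateo either.
Priya starts before Yusuf ends → Yusuf and Priya overlap.

Kenji & Nadia, Lucia & Mateo, Priya & Yusuf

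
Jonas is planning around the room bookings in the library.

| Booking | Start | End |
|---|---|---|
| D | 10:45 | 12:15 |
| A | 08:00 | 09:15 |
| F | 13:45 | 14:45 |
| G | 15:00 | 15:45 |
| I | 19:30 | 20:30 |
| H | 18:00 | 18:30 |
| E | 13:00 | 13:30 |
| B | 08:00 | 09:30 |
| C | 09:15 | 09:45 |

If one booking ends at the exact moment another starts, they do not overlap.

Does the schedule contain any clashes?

Sorted by start: A, B, C, D, E, F, G, H, I.
B starts before A ends → A and B overlap.
That's a conflict, so the schedule is not conflict-free.

Yes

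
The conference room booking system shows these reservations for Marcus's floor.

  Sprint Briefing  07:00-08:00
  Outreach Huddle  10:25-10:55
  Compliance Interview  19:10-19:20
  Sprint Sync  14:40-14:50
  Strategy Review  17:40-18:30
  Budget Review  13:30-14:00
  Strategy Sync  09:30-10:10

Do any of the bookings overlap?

No

Check each pair: they overlap iff neither finishes before the other starts.
Sorted by start: Sprint Briefing, Strategy Sync, Outreach Huddle, Budget Review, Sprint Sync, Strategy Review, Compliance Interview.
Strategy Sync starts after Sprint Briefing ends; Sprint Briefing is clear from here.
Outreach Huddle starts after Strategy Sync ends; Strategy Sync is clear from here.
Budget Review starts after Outreach Huddle ends; Outreach Huddle is clear from here.
Sprint Sync starts after Budget Review ends; Budget Review is clear from here.
Strategy Review starts after Sprint Sync ends; Sprint Sync is clear from here.
Compliance Interview starts after Strategy Review ends.
Every pair is clear; the schedule has no overlaps.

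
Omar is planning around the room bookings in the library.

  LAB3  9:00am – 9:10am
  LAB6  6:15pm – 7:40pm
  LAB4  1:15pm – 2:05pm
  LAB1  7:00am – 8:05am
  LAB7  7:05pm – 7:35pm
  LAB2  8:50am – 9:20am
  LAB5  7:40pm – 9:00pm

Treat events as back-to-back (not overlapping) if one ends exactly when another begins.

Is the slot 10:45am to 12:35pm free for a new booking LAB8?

LAB1: ends 8:05am at or before LAB8 starts 10:45am → clear.
LAB2: ends 9:20am at or before LAB8 starts 10:45am → clear.
LAB3: ends 9:10am at or before LAB8 starts 10:45am → clear.
LAB4: starts 1:15pm at or after LAB8 ends 12:35pm → clear.
LAB6: starts 6:15pm at or after LAB8 ends 12:35pm → clear.
LAB7: starts 7:05pm at or after LAB8 ends 12:35pm → clear.
LAB5: starts 7:40pm at or after LAB8 ends 12:35pm → clear.

Yes — the slot is free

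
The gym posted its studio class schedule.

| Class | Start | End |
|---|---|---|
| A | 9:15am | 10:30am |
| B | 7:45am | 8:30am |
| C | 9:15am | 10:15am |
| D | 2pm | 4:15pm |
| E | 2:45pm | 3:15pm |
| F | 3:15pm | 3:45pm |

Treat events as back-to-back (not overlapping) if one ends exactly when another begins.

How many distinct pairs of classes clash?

3

Sorted by start: B, A, C, D, E, F.
A starts after B ends; B is clear from here.
C starts before A ends → A and C overlap.
D starts after A ends; A is clear from here.
D starts after C ends; C is clear from here.
E starts before D ends → D and E overlap.
F starts before D ends → D and F overlap.
F starts exactly when E ends (back-to-back, no overlap).
Overlapping pairs: A & C, D & E, D & F — 3 in total.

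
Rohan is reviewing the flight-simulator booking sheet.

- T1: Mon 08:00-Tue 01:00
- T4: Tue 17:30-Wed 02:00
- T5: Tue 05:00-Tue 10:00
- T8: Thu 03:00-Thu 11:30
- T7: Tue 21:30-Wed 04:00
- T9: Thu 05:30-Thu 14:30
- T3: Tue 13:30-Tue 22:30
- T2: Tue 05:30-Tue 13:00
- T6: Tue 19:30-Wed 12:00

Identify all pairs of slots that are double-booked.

Sorted by start: T1, T5, T2, T3, T4, T6, T7, T8, T9.
T5 starts after T1 ends — done with T1.
T2 starts before T5 ends → T5 and T2 overlap.
T3 starts after T5 ends — done with T5.
T3 starts after T2 ends — done with T2.
T4 starts before T3 ends → T3 and T4 overlap.
T6 starts before T3 ends → T3 and T6 overlap.
T7 starts before T3 ends → T3 and T7 overlap.
T8 starts after T3 ends — done with T3.
T6 starts before T4 ends → T4 and T6 overlap.
T7 starts before T4 ends → T4 and T7 overlap.
T8 starts after T4 ends — done with T4.
T7 starts before T6 ends → T6 and T7 overlap.
T8 starts after T6 ends — done with T6.
T8 starts after T7 ends — done with T7.
T9 starts before T8 ends → T8 and T9 overlap.

T2 & T5, T3 & T4, T3 & T6, T3 & T7, T4 & T6, T4 & T7, T6 & T7, T8 & T9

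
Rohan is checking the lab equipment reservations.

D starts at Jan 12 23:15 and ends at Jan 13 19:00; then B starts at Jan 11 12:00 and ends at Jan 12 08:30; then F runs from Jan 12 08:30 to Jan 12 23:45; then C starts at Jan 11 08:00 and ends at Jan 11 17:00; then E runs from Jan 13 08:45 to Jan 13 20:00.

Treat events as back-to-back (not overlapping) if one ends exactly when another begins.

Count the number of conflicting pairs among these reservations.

3

Sorted by start: C, B, F, D, E.
B starts before C ends → C and B overlap.
F starts after C ends, so nothing later overlaps C either.
F starts exactly when B ends (back-to-back, no overlap), so nothing later overlaps B either.
D starts before F ends → F and D overlap.
E starts after F ends.
E starts before D ends → D and E overlap.
Overlapping pairs: B & C, D & E, D & F — 3 in total.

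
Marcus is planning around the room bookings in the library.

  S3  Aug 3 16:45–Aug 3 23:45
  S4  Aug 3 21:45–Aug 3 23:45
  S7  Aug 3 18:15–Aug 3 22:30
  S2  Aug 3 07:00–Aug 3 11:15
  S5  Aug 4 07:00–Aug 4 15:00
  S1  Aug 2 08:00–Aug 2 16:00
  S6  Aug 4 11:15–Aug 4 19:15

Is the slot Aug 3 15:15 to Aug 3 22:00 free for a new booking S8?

No — it overlaps S3, S4, S7

S1: ends Aug 2 16:00 at or before S8 starts Aug 3 15:15 → clear.
S2: ends Aug 3 11:15 at or before S8 starts Aug 3 15:15 → clear.
S3: starts Aug 3 16:45 before S8 ends Aug 3 22:00, and ends Aug 3 23:45 after S8 starts Aug 3 15:15 → overlap.
S7: starts Aug 3 18:15 before S8 ends Aug 3 22:00, and ends Aug 3 22:30 after S8 starts Aug 3 15:15 → overlap.
S4: starts Aug 3 21:45 before S8 ends Aug 3 22:00, and ends Aug 3 23:45 after S8 starts Aug 3 15:15 → overlap.
S5: starts Aug 4 07:00 at or after S8 ends Aug 3 22:00 → clear.
S6: starts Aug 4 11:15 at or after S8 ends Aug 3 22:00 → clear.
S8 overlaps S3, S4, S7.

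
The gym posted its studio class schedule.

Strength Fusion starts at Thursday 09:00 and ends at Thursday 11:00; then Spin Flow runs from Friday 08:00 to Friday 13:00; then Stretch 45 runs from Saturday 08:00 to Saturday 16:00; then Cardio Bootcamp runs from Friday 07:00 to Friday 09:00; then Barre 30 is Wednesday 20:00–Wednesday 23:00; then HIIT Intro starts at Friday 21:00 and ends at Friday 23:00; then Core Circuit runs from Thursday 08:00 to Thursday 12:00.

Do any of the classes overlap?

Yes

Sorted by start: Barre 30, Core Circuit, Strength Fusion, Cardio Bootcamp, Spin Flow, HIIT Intro, Stretch 45.
Core Circuit starts after Barre 30 ends — done with Barre 30.
Strength Fusion starts before Core Circuit ends → Core Circuit and Strength Fusion overlap.
That's a conflict, so the schedule is not conflict-free.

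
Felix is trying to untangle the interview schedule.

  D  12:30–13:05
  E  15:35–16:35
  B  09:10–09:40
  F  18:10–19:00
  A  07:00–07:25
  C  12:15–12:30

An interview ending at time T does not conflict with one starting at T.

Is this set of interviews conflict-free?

Sorted by start: A, B, C, D, E, F.
B starts after A ends; A is clear from here.
C starts after B ends; B is clear from here.
D starts exactly when C ends (back-to-back, no overlap); C is clear from here.
E starts after D ends; D is clear from here.
F starts after E ends.
Every pair is clear; the schedule has no overlaps.

Yes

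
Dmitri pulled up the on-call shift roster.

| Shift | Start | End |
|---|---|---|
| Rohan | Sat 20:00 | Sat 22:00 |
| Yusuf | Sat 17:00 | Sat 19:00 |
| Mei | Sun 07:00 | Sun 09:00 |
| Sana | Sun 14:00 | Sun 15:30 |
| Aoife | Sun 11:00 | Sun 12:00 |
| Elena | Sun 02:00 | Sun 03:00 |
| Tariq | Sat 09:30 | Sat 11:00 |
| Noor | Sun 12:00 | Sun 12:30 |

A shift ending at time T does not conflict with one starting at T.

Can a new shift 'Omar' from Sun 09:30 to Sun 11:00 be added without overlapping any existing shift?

Yes — the slot is free

Tariq: ends Sat 11:00 at or before Omar starts Sun 09:30 → clear.
Yusuf: ends Sat 19:00 at or before Omar starts Sun 09:30 → clear.
Rohan: ends Sat 22:00 at or before Omar starts Sun 09:30 → clear.
Elena: ends Sun 03:00 at or before Omar starts Sun 09:30 → clear.
Mei: ends Sun 09:00 at or before Omar starts Sun 09:30 → clear.
Aoife: starts Sun 11:00 at or after Omar ends Sun 11:00 → clear.
Noor: starts Sun 12:00 at or after Omar ends Sun 11:00 → clear.
Sana: starts Sun 14:00 at or after Omar ends Sun 11:00 → clear.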